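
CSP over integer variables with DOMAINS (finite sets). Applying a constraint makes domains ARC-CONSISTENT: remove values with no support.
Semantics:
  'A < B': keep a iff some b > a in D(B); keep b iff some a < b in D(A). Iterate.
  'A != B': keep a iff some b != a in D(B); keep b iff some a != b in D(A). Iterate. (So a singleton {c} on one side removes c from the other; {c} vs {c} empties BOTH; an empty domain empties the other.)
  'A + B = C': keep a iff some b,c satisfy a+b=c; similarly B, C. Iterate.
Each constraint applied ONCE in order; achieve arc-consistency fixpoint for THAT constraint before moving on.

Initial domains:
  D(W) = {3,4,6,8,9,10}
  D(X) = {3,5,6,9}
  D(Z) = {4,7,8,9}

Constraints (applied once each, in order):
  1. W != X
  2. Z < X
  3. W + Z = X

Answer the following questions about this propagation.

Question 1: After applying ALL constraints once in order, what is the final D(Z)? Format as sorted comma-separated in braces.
Answer: {}

Derivation:
Constraint 1 (W != X) on D(W)={3,4,6,8,9,10} D(X)={3,5,6,9}: no change
Constraint 2 (Z < X) on D(Z)={4,7,8,9} D(X)={3,5,6,9}: Z {4,7,8,9}->{4,7,8}; X {3,5,6,9}->{5,6,9}
Constraint 3 (W + Z = X) on D(W)={3,4,6,8,9,10} D(Z)={4,7,8} D(X)={5,6,9}: W {3,4,6,8,9,10}->{}; Z {4,7,8}->{}; X {5,6,9}->{}
So after all 3 constraints: D(Z) = {}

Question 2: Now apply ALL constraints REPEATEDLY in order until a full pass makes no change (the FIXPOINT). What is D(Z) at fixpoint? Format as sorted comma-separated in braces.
pass 0 (initial): D(Z)={4,7,8,9}
pass 1: W {3,4,6,8,9,10}->{}; X {3,5,6,9}->{}; Z {4,7,8,9}->{}
pass 2: no change
Fixpoint after 2 passes: D(Z) = {}

Answer: {}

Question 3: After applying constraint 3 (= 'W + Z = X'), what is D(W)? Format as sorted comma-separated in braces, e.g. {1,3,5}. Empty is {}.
Answer: {}

Derivation:
Constraint 1 (W != X) on D(W)={3,4,6,8,9,10} D(X)={3,5,6,9}: no change
Constraint 2 (Z < X) on D(Z)={4,7,8,9} D(X)={3,5,6,9}: Z {4,7,8,9}->{4,7,8}; X {3,5,6,9}->{5,6,9}
Constraint 3 (W + Z = X) on D(W)={3,4,6,8,9,10} D(Z)={4,7,8} D(X)={5,6,9}: W {3,4,6,8,9,10}->{}; Z {4,7,8}->{}; X {5,6,9}->{}
So after constraint 3: D(W) = {}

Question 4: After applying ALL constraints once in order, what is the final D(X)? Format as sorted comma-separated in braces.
Answer: {}

Derivation:
Constraint 1 (W != X) on D(W)={3,4,6,8,9,10} D(X)={3,5,6,9}: no change
Constraint 2 (Z < X) on D(Z)={4,7,8,9} D(X)={3,5,6,9}: Z {4,7,8,9}->{4,7,8}; X {3,5,6,9}->{5,6,9}
Constraint 3 (W + Z = X) on D(W)={3,4,6,8,9,10} D(Z)={4,7,8} D(X)={5,6,9}: W {3,4,6,8,9,10}->{}; Z {4,7,8}->{}; X {5,6,9}->{}
So after all 3 constraints: D(X) = {}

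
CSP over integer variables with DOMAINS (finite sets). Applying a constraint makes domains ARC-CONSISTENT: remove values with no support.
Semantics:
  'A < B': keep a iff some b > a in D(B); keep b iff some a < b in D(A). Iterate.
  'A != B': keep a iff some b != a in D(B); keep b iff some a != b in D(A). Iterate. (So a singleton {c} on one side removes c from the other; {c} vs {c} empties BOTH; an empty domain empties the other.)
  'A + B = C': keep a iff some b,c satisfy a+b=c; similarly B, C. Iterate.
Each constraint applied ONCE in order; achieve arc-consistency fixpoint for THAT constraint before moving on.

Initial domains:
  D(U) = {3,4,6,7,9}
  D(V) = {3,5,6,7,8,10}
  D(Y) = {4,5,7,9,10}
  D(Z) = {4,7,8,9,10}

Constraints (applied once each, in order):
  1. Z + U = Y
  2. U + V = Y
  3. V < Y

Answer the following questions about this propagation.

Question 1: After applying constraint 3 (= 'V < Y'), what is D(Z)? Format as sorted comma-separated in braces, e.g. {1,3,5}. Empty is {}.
Constraint 1 (Z + U = Y) on D(Z)={4,7,8,9,10} D(U)={3,4,6,7,9} D(Y)={4,5,7,9,10}: Z {4,7,8,9,10}->{4,7}; U {3,4,6,7,9}->{3,6}; Y {4,5,7,9,10}->{7,10}
Constraint 2 (U + V = Y) on D(U)={3,6} D(V)={3,5,6,7,8,10} D(Y)={7,10}: U {3,6}->{3}; V {3,5,6,7,8,10}->{7}; Y {7,10}->{10}
Constraint 3 (V < Y) on D(V)={7} D(Y)={10}: no change
So after constraint 3: D(Z) = {4,7}

Answer: {4,7}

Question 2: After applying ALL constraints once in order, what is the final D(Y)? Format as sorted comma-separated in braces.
Constraint 1 (Z + U = Y) on D(Z)={4,7,8,9,10} D(U)={3,4,6,7,9} D(Y)={4,5,7,9,10}: Z {4,7,8,9,10}->{4,7}; U {3,4,6,7,9}->{3,6}; Y {4,5,7,9,10}->{7,10}
Constraint 2 (U + V = Y) on D(U)={3,6} D(V)={3,5,6,7,8,10} D(Y)={7,10}: U {3,6}->{3}; V {3,5,6,7,8,10}->{7}; Y {7,10}->{10}
Constraint 3 (V < Y) on D(V)={7} D(Y)={10}: no change
So after all 3 constraints: D(Y) = {10}

Answer: {10}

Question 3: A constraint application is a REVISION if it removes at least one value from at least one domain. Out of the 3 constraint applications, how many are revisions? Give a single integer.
Constraint 1 (Z + U = Y) on D(Z)={4,7,8,9,10} D(U)={3,4,6,7,9} D(Y)={4,5,7,9,10}: Z {4,7,8,9,10}->{4,7}; U {3,4,6,7,9}->{3,6}; Y {4,5,7,9,10}->{7,10} => REVISION
Constraint 2 (U + V = Y) on D(U)={3,6} D(V)={3,5,6,7,8,10} D(Y)={7,10}: U {3,6}->{3}; V {3,5,6,7,8,10}->{7}; Y {7,10}->{10} => REVISION
Constraint 3 (V < Y) on D(V)={7} D(Y)={10}: no change => not a revision
Total revisions = 2

Answer: 2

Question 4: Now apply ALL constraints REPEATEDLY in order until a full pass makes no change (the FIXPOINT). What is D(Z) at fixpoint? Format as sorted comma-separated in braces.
pass 0 (initial): D(Z)={4,7,8,9,10}
pass 1: U {3,4,6,7,9}->{3}; V {3,5,6,7,8,10}->{7}; Y {4,5,7,9,10}->{10}; Z {4,7,8,9,10}->{4,7}
pass 2: Z {4,7}->{7}
pass 3: no change
Fixpoint after 3 passes: D(Z) = {7}

Answer: {7}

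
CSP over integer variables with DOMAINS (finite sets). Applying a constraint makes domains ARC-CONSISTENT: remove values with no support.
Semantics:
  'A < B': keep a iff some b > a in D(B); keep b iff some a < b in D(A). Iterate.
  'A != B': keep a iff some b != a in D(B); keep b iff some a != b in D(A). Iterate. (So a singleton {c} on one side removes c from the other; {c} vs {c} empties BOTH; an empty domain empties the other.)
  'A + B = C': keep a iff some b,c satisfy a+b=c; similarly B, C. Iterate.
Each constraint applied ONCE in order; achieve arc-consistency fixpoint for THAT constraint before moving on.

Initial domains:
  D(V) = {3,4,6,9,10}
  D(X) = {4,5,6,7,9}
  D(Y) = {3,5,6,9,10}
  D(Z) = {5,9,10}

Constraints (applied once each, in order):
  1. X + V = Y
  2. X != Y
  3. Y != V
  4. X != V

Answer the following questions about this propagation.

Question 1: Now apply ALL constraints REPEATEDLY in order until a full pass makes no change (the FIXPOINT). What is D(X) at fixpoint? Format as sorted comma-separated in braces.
pass 0 (initial): D(X)={4,5,6,7,9}
pass 1: V {3,4,6,9,10}->{3,4,6}; X {4,5,6,7,9}->{4,5,6,7}; Y {3,5,6,9,10}->{9,10}
pass 2: no change
Fixpoint after 2 passes: D(X) = {4,5,6,7}

Answer: {4,5,6,7}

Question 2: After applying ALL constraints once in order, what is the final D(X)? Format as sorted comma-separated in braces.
Answer: {4,5,6,7}

Derivation:
Constraint 1 (X + V = Y) on D(X)={4,5,6,7,9} D(V)={3,4,6,9,10} D(Y)={3,5,6,9,10}: X {4,5,6,7,9}->{4,5,6,7}; V {3,4,6,9,10}->{3,4,6}; Y {3,5,6,9,10}->{9,10}
Constraint 2 (X != Y) on D(X)={4,5,6,7} D(Y)={9,10}: no change
Constraint 3 (Y != V) on D(Y)={9,10} D(V)={3,4,6}: no change
Constraint 4 (X != V) on D(X)={4,5,6,7} D(V)={3,4,6}: no change
So after all 4 constraints: D(X) = {4,5,6,7}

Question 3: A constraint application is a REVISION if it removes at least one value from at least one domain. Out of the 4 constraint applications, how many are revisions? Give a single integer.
Answer: 1

Derivation:
Constraint 1 (X + V = Y) on D(X)={4,5,6,7,9} D(V)={3,4,6,9,10} D(Y)={3,5,6,9,10}: X {4,5,6,7,9}->{4,5,6,7}; V {3,4,6,9,10}->{3,4,6}; Y {3,5,6,9,10}->{9,10} => REVISION
Constraint 2 (X != Y) on D(X)={4,5,6,7} D(Y)={9,10}: no change => not a revision
Constraint 3 (Y != V) on D(Y)={9,10} D(V)={3,4,6}: no change => not a revision
Constraint 4 (X != V) on D(X)={4,5,6,7} D(V)={3,4,6}: no change => not a revision
Total revisions = 1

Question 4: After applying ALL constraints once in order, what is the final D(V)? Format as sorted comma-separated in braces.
Answer: {3,4,6}

Derivation:
Constraint 1 (X + V = Y) on D(X)={4,5,6,7,9} D(V)={3,4,6,9,10} D(Y)={3,5,6,9,10}: X {4,5,6,7,9}->{4,5,6,7}; V {3,4,6,9,10}->{3,4,6}; Y {3,5,6,9,10}->{9,10}
Constraint 2 (X != Y) on D(X)={4,5,6,7} D(Y)={9,10}: no change
Constraint 3 (Y != V) on D(Y)={9,10} D(V)={3,4,6}: no change
Constraint 4 (X != V) on D(X)={4,5,6,7} D(V)={3,4,6}: no change
So after all 4 constraints: D(V) = {3,4,6}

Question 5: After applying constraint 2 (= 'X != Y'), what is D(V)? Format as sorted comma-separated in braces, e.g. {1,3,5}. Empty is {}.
Constraint 1 (X + V = Y) on D(X)={4,5,6,7,9} D(V)={3,4,6,9,10} D(Y)={3,5,6,9,10}: X {4,5,6,7,9}->{4,5,6,7}; V {3,4,6,9,10}->{3,4,6}; Y {3,5,6,9,10}->{9,10}
Constraint 2 (X != Y) on D(X)={4,5,6,7} D(Y)={9,10}: no change
So after constraint 2: D(V) = {3,4,6}

Answer: {3,4,6}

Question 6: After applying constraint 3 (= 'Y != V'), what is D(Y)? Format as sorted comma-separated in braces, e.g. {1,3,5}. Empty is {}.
Answer: {9,10}

Derivation:
Constraint 1 (X + V = Y) on D(X)={4,5,6,7,9} D(V)={3,4,6,9,10} D(Y)={3,5,6,9,10}: X {4,5,6,7,9}->{4,5,6,7}; V {3,4,6,9,10}->{3,4,6}; Y {3,5,6,9,10}->{9,10}
Constraint 2 (X != Y) on D(X)={4,5,6,7} D(Y)={9,10}: no change
Constraint 3 (Y != V) on D(Y)={9,10} D(V)={3,4,6}: no change
So after constraint 3: D(Y) = {9,10}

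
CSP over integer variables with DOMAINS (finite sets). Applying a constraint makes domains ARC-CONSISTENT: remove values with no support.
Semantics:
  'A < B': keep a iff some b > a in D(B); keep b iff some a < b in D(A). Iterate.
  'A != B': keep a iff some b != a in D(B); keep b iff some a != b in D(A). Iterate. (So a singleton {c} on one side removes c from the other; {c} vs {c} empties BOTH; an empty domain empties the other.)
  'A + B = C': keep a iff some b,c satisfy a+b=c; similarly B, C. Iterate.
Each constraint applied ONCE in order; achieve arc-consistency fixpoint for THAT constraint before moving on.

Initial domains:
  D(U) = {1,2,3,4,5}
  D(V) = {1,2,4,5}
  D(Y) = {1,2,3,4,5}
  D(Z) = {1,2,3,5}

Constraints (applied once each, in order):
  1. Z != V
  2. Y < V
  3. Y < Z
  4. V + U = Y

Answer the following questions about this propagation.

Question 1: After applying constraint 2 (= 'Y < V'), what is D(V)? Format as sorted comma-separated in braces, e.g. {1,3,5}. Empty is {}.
Answer: {2,4,5}

Derivation:
Constraint 1 (Z != V) on D(Z)={1,2,3,5} D(V)={1,2,4,5}: no change
Constraint 2 (Y < V) on D(Y)={1,2,3,4,5} D(V)={1,2,4,5}: Y {1,2,3,4,5}->{1,2,3,4}; V {1,2,4,5}->{2,4,5}
So after constraint 2: D(V) = {2,4,5}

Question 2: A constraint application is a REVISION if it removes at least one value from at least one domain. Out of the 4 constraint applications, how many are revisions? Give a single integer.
Answer: 3

Derivation:
Constraint 1 (Z != V) on D(Z)={1,2,3,5} D(V)={1,2,4,5}: no change => not a revision
Constraint 2 (Y < V) on D(Y)={1,2,3,4,5} D(V)={1,2,4,5}: Y {1,2,3,4,5}->{1,2,3,4}; V {1,2,4,5}->{2,4,5} => REVISION
Constraint 3 (Y < Z) on D(Y)={1,2,3,4} D(Z)={1,2,3,5}: Z {1,2,3,5}->{2,3,5} => REVISION
Constraint 4 (V + U = Y) on D(V)={2,4,5} D(U)={1,2,3,4,5} D(Y)={1,2,3,4}: V {2,4,5}->{2}; U {1,2,3,4,5}->{1,2}; Y {1,2,3,4}->{3,4} => REVISION
Total revisions = 3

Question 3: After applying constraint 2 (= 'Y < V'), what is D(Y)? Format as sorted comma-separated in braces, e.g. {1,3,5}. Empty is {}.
Constraint 1 (Z != V) on D(Z)={1,2,3,5} D(V)={1,2,4,5}: no change
Constraint 2 (Y < V) on D(Y)={1,2,3,4,5} D(V)={1,2,4,5}: Y {1,2,3,4,5}->{1,2,3,4}; V {1,2,4,5}->{2,4,5}
So after constraint 2: D(Y) = {1,2,3,4}

Answer: {1,2,3,4}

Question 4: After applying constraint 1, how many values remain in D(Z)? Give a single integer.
Constraint 1 (Z != V) on D(Z)={1,2,3,5} D(V)={1,2,4,5}: no change
So after constraint 1: D(Z)={1,2,3,5}, size = 4

Answer: 4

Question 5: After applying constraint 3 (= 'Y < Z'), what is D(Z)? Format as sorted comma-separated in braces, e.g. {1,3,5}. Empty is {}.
Answer: {2,3,5}

Derivation:
Constraint 1 (Z != V) on D(Z)={1,2,3,5} D(V)={1,2,4,5}: no change
Constraint 2 (Y < V) on D(Y)={1,2,3,4,5} D(V)={1,2,4,5}: Y {1,2,3,4,5}->{1,2,3,4}; V {1,2,4,5}->{2,4,5}
Constraint 3 (Y < Z) on D(Y)={1,2,3,4} D(Z)={1,2,3,5}: Z {1,2,3,5}->{2,3,5}
So after constraint 3: D(Z) = {2,3,5}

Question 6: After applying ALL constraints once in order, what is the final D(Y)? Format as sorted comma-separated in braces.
Constraint 1 (Z != V) on D(Z)={1,2,3,5} D(V)={1,2,4,5}: no change
Constraint 2 (Y < V) on D(Y)={1,2,3,4,5} D(V)={1,2,4,5}: Y {1,2,3,4,5}->{1,2,3,4}; V {1,2,4,5}->{2,4,5}
Constraint 3 (Y < Z) on D(Y)={1,2,3,4} D(Z)={1,2,3,5}: Z {1,2,3,5}->{2,3,5}
Constraint 4 (V + U = Y) on D(V)={2,4,5} D(U)={1,2,3,4,5} D(Y)={1,2,3,4}: V {2,4,5}->{2}; U {1,2,3,4,5}->{1,2}; Y {1,2,3,4}->{3,4}
So after all 4 constraints: D(Y) = {3,4}

Answer: {3,4}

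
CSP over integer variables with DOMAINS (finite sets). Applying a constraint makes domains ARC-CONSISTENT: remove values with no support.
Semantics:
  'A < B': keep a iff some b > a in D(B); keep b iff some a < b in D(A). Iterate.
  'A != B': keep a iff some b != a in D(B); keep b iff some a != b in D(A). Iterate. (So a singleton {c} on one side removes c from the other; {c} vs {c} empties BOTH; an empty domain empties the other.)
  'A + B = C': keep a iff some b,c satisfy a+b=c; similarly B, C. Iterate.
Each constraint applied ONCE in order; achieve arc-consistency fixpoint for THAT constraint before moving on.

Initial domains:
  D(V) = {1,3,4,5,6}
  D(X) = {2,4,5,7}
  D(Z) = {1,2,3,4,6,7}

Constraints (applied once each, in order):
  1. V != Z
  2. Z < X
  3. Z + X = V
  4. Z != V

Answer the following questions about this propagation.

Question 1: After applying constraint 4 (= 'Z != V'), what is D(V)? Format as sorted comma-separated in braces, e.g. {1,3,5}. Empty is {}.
Answer: {3,4,5,6}

Derivation:
Constraint 1 (V != Z) on D(V)={1,3,4,5,6} D(Z)={1,2,3,4,6,7}: no change
Constraint 2 (Z < X) on D(Z)={1,2,3,4,6,7} D(X)={2,4,5,7}: Z {1,2,3,4,6,7}->{1,2,3,4,6}
Constraint 3 (Z + X = V) on D(Z)={1,2,3,4,6} D(X)={2,4,5,7} D(V)={1,3,4,5,6}: Z {1,2,3,4,6}->{1,2,3,4}; X {2,4,5,7}->{2,4,5}; V {1,3,4,5,6}->{3,4,5,6}
Constraint 4 (Z != V) on D(Z)={1,2,3,4} D(V)={3,4,5,6}: no change
So after constraint 4: D(V) = {3,4,5,6}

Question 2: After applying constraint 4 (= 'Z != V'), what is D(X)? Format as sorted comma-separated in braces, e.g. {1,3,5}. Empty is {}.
Answer: {2,4,5}

Derivation:
Constraint 1 (V != Z) on D(V)={1,3,4,5,6} D(Z)={1,2,3,4,6,7}: no change
Constraint 2 (Z < X) on D(Z)={1,2,3,4,6,7} D(X)={2,4,5,7}: Z {1,2,3,4,6,7}->{1,2,3,4,6}
Constraint 3 (Z + X = V) on D(Z)={1,2,3,4,6} D(X)={2,4,5,7} D(V)={1,3,4,5,6}: Z {1,2,3,4,6}->{1,2,3,4}; X {2,4,5,7}->{2,4,5}; V {1,3,4,5,6}->{3,4,5,6}
Constraint 4 (Z != V) on D(Z)={1,2,3,4} D(V)={3,4,5,6}: no change
So after constraint 4: D(X) = {2,4,5}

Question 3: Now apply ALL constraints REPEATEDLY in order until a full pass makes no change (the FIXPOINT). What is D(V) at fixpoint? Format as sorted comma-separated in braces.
Answer: {3,4,5,6}

Derivation:
pass 0 (initial): D(V)={1,3,4,5,6}
pass 1: V {1,3,4,5,6}->{3,4,5,6}; X {2,4,5,7}->{2,4,5}; Z {1,2,3,4,6,7}->{1,2,3,4}
pass 2: no change
Fixpoint after 2 passes: D(V) = {3,4,5,6}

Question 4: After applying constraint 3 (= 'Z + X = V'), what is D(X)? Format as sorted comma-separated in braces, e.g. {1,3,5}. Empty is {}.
Constraint 1 (V != Z) on D(V)={1,3,4,5,6} D(Z)={1,2,3,4,6,7}: no change
Constraint 2 (Z < X) on D(Z)={1,2,3,4,6,7} D(X)={2,4,5,7}: Z {1,2,3,4,6,7}->{1,2,3,4,6}
Constraint 3 (Z + X = V) on D(Z)={1,2,3,4,6} D(X)={2,4,5,7} D(V)={1,3,4,5,6}: Z {1,2,3,4,6}->{1,2,3,4}; X {2,4,5,7}->{2,4,5}; V {1,3,4,5,6}->{3,4,5,6}
So after constraint 3: D(X) = {2,4,5}

Answer: {2,4,5}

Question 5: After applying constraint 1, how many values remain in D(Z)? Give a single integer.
Constraint 1 (V != Z) on D(V)={1,3,4,5,6} D(Z)={1,2,3,4,6,7}: no change
So after constraint 1: D(Z)={1,2,3,4,6,7}, size = 6

Answer: 6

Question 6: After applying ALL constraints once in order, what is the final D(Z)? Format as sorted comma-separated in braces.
Answer: {1,2,3,4}

Derivation:
Constraint 1 (V != Z) on D(V)={1,3,4,5,6} D(Z)={1,2,3,4,6,7}: no change
Constraint 2 (Z < X) on D(Z)={1,2,3,4,6,7} D(X)={2,4,5,7}: Z {1,2,3,4,6,7}->{1,2,3,4,6}
Constraint 3 (Z + X = V) on D(Z)={1,2,3,4,6} D(X)={2,4,5,7} D(V)={1,3,4,5,6}: Z {1,2,3,4,6}->{1,2,3,4}; X {2,4,5,7}->{2,4,5}; V {1,3,4,5,6}->{3,4,5,6}
Constraint 4 (Z != V) on D(Z)={1,2,3,4} D(V)={3,4,5,6}: no change
So after all 4 constraints: D(Z) = {1,2,3,4}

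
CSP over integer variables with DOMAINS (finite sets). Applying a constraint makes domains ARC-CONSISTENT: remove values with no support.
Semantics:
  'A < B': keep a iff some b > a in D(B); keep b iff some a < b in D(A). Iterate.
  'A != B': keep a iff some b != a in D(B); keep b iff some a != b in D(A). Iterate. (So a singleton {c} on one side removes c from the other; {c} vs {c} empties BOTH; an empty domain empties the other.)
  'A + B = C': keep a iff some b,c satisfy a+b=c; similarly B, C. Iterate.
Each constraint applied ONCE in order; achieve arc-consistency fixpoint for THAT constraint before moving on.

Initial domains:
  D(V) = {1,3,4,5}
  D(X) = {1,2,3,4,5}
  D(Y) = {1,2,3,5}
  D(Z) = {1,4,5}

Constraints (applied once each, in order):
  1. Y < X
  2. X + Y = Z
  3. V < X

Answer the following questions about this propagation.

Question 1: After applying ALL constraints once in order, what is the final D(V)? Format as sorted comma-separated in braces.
Constraint 1 (Y < X) on D(Y)={1,2,3,5} D(X)={1,2,3,4,5}: Y {1,2,3,5}->{1,2,3}; X {1,2,3,4,5}->{2,3,4,5}
Constraint 2 (X + Y = Z) on D(X)={2,3,4,5} D(Y)={1,2,3} D(Z)={1,4,5}: X {2,3,4,5}->{2,3,4}; Z {1,4,5}->{4,5}
Constraint 3 (V < X) on D(V)={1,3,4,5} D(X)={2,3,4}: V {1,3,4,5}->{1,3}
So after all 3 constraints: D(V) = {1,3}

Answer: {1,3}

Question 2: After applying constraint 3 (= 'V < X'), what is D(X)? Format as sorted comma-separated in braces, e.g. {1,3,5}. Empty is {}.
Constraint 1 (Y < X) on D(Y)={1,2,3,5} D(X)={1,2,3,4,5}: Y {1,2,3,5}->{1,2,3}; X {1,2,3,4,5}->{2,3,4,5}
Constraint 2 (X + Y = Z) on D(X)={2,3,4,5} D(Y)={1,2,3} D(Z)={1,4,5}: X {2,3,4,5}->{2,3,4}; Z {1,4,5}->{4,5}
Constraint 3 (V < X) on D(V)={1,3,4,5} D(X)={2,3,4}: V {1,3,4,5}->{1,3}
So after constraint 3: D(X) = {2,3,4}

Answer: {2,3,4}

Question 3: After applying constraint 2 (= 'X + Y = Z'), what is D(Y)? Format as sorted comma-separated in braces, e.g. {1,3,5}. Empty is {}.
Answer: {1,2,3}

Derivation:
Constraint 1 (Y < X) on D(Y)={1,2,3,5} D(X)={1,2,3,4,5}: Y {1,2,3,5}->{1,2,3}; X {1,2,3,4,5}->{2,3,4,5}
Constraint 2 (X + Y = Z) on D(X)={2,3,4,5} D(Y)={1,2,3} D(Z)={1,4,5}: X {2,3,4,5}->{2,3,4}; Z {1,4,5}->{4,5}
So after constraint 2: D(Y) = {1,2,3}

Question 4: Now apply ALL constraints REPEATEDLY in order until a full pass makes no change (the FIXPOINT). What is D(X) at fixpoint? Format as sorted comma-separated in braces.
pass 0 (initial): D(X)={1,2,3,4,5}
pass 1: V {1,3,4,5}->{1,3}; X {1,2,3,4,5}->{2,3,4}; Y {1,2,3,5}->{1,2,3}; Z {1,4,5}->{4,5}
pass 2: no change
Fixpoint after 2 passes: D(X) = {2,3,4}

Answer: {2,3,4}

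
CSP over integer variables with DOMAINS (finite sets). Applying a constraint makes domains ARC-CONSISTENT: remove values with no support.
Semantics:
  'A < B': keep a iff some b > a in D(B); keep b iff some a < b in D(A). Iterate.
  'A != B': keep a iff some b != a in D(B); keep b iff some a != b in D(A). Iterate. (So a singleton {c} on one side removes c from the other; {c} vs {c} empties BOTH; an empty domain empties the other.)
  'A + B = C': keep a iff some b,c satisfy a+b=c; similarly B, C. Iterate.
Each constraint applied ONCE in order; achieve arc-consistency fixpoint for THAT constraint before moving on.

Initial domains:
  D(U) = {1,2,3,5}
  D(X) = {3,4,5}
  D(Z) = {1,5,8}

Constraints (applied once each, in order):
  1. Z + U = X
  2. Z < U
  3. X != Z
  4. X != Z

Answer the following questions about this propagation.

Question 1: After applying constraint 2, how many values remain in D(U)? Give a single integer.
Constraint 1 (Z + U = X) on D(Z)={1,5,8} D(U)={1,2,3,5} D(X)={3,4,5}: Z {1,5,8}->{1}; U {1,2,3,5}->{2,3}; X {3,4,5}->{3,4}
Constraint 2 (Z < U) on D(Z)={1} D(U)={2,3}: no change
So after constraint 2: D(U)={2,3}, size = 2

Answer: 2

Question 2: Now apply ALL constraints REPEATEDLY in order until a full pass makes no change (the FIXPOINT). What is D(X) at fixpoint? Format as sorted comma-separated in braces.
pass 0 (initial): D(X)={3,4,5}
pass 1: U {1,2,3,5}->{2,3}; X {3,4,5}->{3,4}; Z {1,5,8}->{1}
pass 2: no change
Fixpoint after 2 passes: D(X) = {3,4}

Answer: {3,4}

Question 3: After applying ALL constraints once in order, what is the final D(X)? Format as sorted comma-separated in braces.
Constraint 1 (Z + U = X) on D(Z)={1,5,8} D(U)={1,2,3,5} D(X)={3,4,5}: Z {1,5,8}->{1}; U {1,2,3,5}->{2,3}; X {3,4,5}->{3,4}
Constraint 2 (Z < U) on D(Z)={1} D(U)={2,3}: no change
Constraint 3 (X != Z) on D(X)={3,4} D(Z)={1}: no change
Constraint 4 (X != Z) on D(X)={3,4} D(Z)={1}: no change
So after all 4 constraints: D(X) = {3,4}

Answer: {3,4}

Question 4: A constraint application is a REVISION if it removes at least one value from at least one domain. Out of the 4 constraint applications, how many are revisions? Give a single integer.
Constraint 1 (Z + U = X) on D(Z)={1,5,8} D(U)={1,2,3,5} D(X)={3,4,5}: Z {1,5,8}->{1}; U {1,2,3,5}->{2,3}; X {3,4,5}->{3,4} => REVISION
Constraint 2 (Z < U) on D(Z)={1} D(U)={2,3}: no change => not a revision
Constraint 3 (X != Z) on D(X)={3,4} D(Z)={1}: no change => not a revision
Constraint 4 (X != Z) on D(X)={3,4} D(Z)={1}: no change => not a revision
Total revisions = 1

Answer: 1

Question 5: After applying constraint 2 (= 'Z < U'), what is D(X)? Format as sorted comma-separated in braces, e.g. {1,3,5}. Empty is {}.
Answer: {3,4}

Derivation:
Constraint 1 (Z + U = X) on D(Z)={1,5,8} D(U)={1,2,3,5} D(X)={3,4,5}: Z {1,5,8}->{1}; U {1,2,3,5}->{2,3}; X {3,4,5}->{3,4}
Constraint 2 (Z < U) on D(Z)={1} D(U)={2,3}: no change
So after constraint 2: D(X) = {3,4}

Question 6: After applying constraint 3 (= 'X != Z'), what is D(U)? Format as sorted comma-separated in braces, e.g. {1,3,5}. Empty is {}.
Constraint 1 (Z + U = X) on D(Z)={1,5,8} D(U)={1,2,3,5} D(X)={3,4,5}: Z {1,5,8}->{1}; U {1,2,3,5}->{2,3}; X {3,4,5}->{3,4}
Constraint 2 (Z < U) on D(Z)={1} D(U)={2,3}: no change
Constraint 3 (X != Z) on D(X)={3,4} D(Z)={1}: no change
So after constraint 3: D(U) = {2,3}

Answer: {2,3}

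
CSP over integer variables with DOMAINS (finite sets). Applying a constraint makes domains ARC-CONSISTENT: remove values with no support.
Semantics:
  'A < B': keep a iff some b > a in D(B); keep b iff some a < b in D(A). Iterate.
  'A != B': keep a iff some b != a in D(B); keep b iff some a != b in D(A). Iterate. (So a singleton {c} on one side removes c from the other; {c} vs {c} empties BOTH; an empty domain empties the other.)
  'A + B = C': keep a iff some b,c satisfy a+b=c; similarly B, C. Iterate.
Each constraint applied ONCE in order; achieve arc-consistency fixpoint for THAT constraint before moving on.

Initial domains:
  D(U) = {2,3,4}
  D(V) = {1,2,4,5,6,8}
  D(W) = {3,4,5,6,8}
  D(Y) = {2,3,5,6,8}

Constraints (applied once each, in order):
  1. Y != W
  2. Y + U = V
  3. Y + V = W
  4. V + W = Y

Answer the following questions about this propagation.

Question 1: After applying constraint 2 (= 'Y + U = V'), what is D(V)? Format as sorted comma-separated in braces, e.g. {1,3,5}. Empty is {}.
Answer: {4,5,6,8}

Derivation:
Constraint 1 (Y != W) on D(Y)={2,3,5,6,8} D(W)={3,4,5,6,8}: no change
Constraint 2 (Y + U = V) on D(Y)={2,3,5,6,8} D(U)={2,3,4} D(V)={1,2,4,5,6,8}: Y {2,3,5,6,8}->{2,3,5,6}; V {1,2,4,5,6,8}->{4,5,6,8}
So after constraint 2: D(V) = {4,5,6,8}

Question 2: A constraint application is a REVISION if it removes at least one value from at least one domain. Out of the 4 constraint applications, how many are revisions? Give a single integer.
Constraint 1 (Y != W) on D(Y)={2,3,5,6,8} D(W)={3,4,5,6,8}: no change => not a revision
Constraint 2 (Y + U = V) on D(Y)={2,3,5,6,8} D(U)={2,3,4} D(V)={1,2,4,5,6,8}: Y {2,3,5,6,8}->{2,3,5,6}; V {1,2,4,5,6,8}->{4,5,6,8} => REVISION
Constraint 3 (Y + V = W) on D(Y)={2,3,5,6} D(V)={4,5,6,8} D(W)={3,4,5,6,8}: Y {2,3,5,6}->{2,3}; V {4,5,6,8}->{4,5,6}; W {3,4,5,6,8}->{6,8} => REVISION
Constraint 4 (V + W = Y) on D(V)={4,5,6} D(W)={6,8} D(Y)={2,3}: V {4,5,6}->{}; W {6,8}->{}; Y {2,3}->{} => REVISION
Total revisions = 3

Answer: 3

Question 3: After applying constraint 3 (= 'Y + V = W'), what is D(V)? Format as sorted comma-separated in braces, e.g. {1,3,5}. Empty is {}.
Answer: {4,5,6}

Derivation:
Constraint 1 (Y != W) on D(Y)={2,3,5,6,8} D(W)={3,4,5,6,8}: no change
Constraint 2 (Y + U = V) on D(Y)={2,3,5,6,8} D(U)={2,3,4} D(V)={1,2,4,5,6,8}: Y {2,3,5,6,8}->{2,3,5,6}; V {1,2,4,5,6,8}->{4,5,6,8}
Constraint 3 (Y + V = W) on D(Y)={2,3,5,6} D(V)={4,5,6,8} D(W)={3,4,5,6,8}: Y {2,3,5,6}->{2,3}; V {4,5,6,8}->{4,5,6}; W {3,4,5,6,8}->{6,8}
So after constraint 3: D(V) = {4,5,6}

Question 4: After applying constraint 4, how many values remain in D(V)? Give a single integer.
Constraint 1 (Y != W) on D(Y)={2,3,5,6,8} D(W)={3,4,5,6,8}: no change
Constraint 2 (Y + U = V) on D(Y)={2,3,5,6,8} D(U)={2,3,4} D(V)={1,2,4,5,6,8}: Y {2,3,5,6,8}->{2,3,5,6}; V {1,2,4,5,6,8}->{4,5,6,8}
Constraint 3 (Y + V = W) on D(Y)={2,3,5,6} D(V)={4,5,6,8} D(W)={3,4,5,6,8}: Y {2,3,5,6}->{2,3}; V {4,5,6,8}->{4,5,6}; W {3,4,5,6,8}->{6,8}
Constraint 4 (V + W = Y) on D(V)={4,5,6} D(W)={6,8} D(Y)={2,3}: V {4,5,6}->{}; W {6,8}->{}; Y {2,3}->{}
So after constraint 4: D(V)={}, size = 0

Answer: 0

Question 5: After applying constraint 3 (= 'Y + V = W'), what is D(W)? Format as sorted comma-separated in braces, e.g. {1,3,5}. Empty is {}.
Answer: {6,8}

Derivation:
Constraint 1 (Y != W) on D(Y)={2,3,5,6,8} D(W)={3,4,5,6,8}: no change
Constraint 2 (Y + U = V) on D(Y)={2,3,5,6,8} D(U)={2,3,4} D(V)={1,2,4,5,6,8}: Y {2,3,5,6,8}->{2,3,5,6}; V {1,2,4,5,6,8}->{4,5,6,8}
Constraint 3 (Y + V = W) on D(Y)={2,3,5,6} D(V)={4,5,6,8} D(W)={3,4,5,6,8}: Y {2,3,5,6}->{2,3}; V {4,5,6,8}->{4,5,6}; W {3,4,5,6,8}->{6,8}
So after constraint 3: D(W) = {6,8}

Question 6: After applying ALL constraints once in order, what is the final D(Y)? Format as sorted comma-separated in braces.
Constraint 1 (Y != W) on D(Y)={2,3,5,6,8} D(W)={3,4,5,6,8}: no change
Constraint 2 (Y + U = V) on D(Y)={2,3,5,6,8} D(U)={2,3,4} D(V)={1,2,4,5,6,8}: Y {2,3,5,6,8}->{2,3,5,6}; V {1,2,4,5,6,8}->{4,5,6,8}
Constraint 3 (Y + V = W) on D(Y)={2,3,5,6} D(V)={4,5,6,8} D(W)={3,4,5,6,8}: Y {2,3,5,6}->{2,3}; V {4,5,6,8}->{4,5,6}; W {3,4,5,6,8}->{6,8}
Constraint 4 (V + W = Y) on D(V)={4,5,6} D(W)={6,8} D(Y)={2,3}: V {4,5,6}->{}; W {6,8}->{}; Y {2,3}->{}
So after all 4 constraints: D(Y) = {}

Answer: {}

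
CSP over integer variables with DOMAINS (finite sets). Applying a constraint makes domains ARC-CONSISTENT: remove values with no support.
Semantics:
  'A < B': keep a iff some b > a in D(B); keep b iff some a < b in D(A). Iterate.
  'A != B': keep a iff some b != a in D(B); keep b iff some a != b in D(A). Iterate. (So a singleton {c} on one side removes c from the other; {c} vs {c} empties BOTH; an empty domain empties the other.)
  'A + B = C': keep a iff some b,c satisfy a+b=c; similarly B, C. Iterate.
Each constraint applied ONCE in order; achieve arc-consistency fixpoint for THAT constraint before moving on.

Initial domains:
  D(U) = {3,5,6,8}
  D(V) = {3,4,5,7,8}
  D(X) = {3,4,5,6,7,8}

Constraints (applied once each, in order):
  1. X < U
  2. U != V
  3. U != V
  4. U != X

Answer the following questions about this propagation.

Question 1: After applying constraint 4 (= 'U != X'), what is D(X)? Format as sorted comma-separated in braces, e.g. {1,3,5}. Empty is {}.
Constraint 1 (X < U) on D(X)={3,4,5,6,7,8} D(U)={3,5,6,8}: X {3,4,5,6,7,8}->{3,4,5,6,7}; U {3,5,6,8}->{5,6,8}
Constraint 2 (U != V) on D(U)={5,6,8} D(V)={3,4,5,7,8}: no change
Constraint 3 (U != V) on D(U)={5,6,8} D(V)={3,4,5,7,8}: no change
Constraint 4 (U != X) on D(U)={5,6,8} D(X)={3,4,5,6,7}: no change
So after constraint 4: D(X) = {3,4,5,6,7}

Answer: {3,4,5,6,7}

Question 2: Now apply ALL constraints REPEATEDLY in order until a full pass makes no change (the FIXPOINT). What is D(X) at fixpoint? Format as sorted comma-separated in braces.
Answer: {3,4,5,6,7}

Derivation:
pass 0 (initial): D(X)={3,4,5,6,7,8}
pass 1: U {3,5,6,8}->{5,6,8}; X {3,4,5,6,7,8}->{3,4,5,6,7}
pass 2: no change
Fixpoint after 2 passes: D(X) = {3,4,5,6,7}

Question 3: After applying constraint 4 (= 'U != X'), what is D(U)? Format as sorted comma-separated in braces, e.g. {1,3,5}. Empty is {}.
Answer: {5,6,8}

Derivation:
Constraint 1 (X < U) on D(X)={3,4,5,6,7,8} D(U)={3,5,6,8}: X {3,4,5,6,7,8}->{3,4,5,6,7}; U {3,5,6,8}->{5,6,8}
Constraint 2 (U != V) on D(U)={5,6,8} D(V)={3,4,5,7,8}: no change
Constraint 3 (U != V) on D(U)={5,6,8} D(V)={3,4,5,7,8}: no change
Constraint 4 (U != X) on D(U)={5,6,8} D(X)={3,4,5,6,7}: no change
So after constraint 4: D(U) = {5,6,8}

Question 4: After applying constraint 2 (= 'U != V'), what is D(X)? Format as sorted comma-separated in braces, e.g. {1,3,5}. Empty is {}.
Answer: {3,4,5,6,7}

Derivation:
Constraint 1 (X < U) on D(X)={3,4,5,6,7,8} D(U)={3,5,6,8}: X {3,4,5,6,7,8}->{3,4,5,6,7}; U {3,5,6,8}->{5,6,8}
Constraint 2 (U != V) on D(U)={5,6,8} D(V)={3,4,5,7,8}: no change
So after constraint 2: D(X) = {3,4,5,6,7}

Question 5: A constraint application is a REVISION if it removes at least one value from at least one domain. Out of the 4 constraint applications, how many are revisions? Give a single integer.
Answer: 1

Derivation:
Constraint 1 (X < U) on D(X)={3,4,5,6,7,8} D(U)={3,5,6,8}: X {3,4,5,6,7,8}->{3,4,5,6,7}; U {3,5,6,8}->{5,6,8} => REVISION
Constraint 2 (U != V) on D(U)={5,6,8} D(V)={3,4,5,7,8}: no change => not a revision
Constraint 3 (U != V) on D(U)={5,6,8} D(V)={3,4,5,7,8}: no change => not a revision
Constraint 4 (U != X) on D(U)={5,6,8} D(X)={3,4,5,6,7}: no change => not a revision
Total revisions = 1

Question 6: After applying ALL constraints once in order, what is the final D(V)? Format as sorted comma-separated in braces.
Answer: {3,4,5,7,8}

Derivation:
Constraint 1 (X < U) on D(X)={3,4,5,6,7,8} D(U)={3,5,6,8}: X {3,4,5,6,7,8}->{3,4,5,6,7}; U {3,5,6,8}->{5,6,8}
Constraint 2 (U != V) on D(U)={5,6,8} D(V)={3,4,5,7,8}: no change
Constraint 3 (U != V) on D(U)={5,6,8} D(V)={3,4,5,7,8}: no change
Constraint 4 (U != X) on D(U)={5,6,8} D(X)={3,4,5,6,7}: no change
So after all 4 constraints: D(V) = {3,4,5,7,8}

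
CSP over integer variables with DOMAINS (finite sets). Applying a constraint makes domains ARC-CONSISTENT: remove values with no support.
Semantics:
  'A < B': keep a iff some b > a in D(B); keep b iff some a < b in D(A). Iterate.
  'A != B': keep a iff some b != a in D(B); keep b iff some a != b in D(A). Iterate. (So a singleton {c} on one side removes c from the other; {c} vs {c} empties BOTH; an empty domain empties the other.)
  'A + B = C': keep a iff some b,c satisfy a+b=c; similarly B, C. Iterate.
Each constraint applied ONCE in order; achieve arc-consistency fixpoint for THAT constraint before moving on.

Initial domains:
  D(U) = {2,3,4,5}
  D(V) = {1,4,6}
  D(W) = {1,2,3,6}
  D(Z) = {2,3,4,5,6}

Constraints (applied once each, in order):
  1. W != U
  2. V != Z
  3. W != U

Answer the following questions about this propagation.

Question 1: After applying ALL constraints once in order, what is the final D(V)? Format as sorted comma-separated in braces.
Answer: {1,4,6}

Derivation:
Constraint 1 (W != U) on D(W)={1,2,3,6} D(U)={2,3,4,5}: no change
Constraint 2 (V != Z) on D(V)={1,4,6} D(Z)={2,3,4,5,6}: no change
Constraint 3 (W != U) on D(W)={1,2,3,6} D(U)={2,3,4,5}: no change
So after all 3 constraints: D(V) = {1,4,6}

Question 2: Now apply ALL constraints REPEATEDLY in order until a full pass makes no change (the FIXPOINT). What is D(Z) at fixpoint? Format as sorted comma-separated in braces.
Answer: {2,3,4,5,6}

Derivation:
pass 0 (initial): D(Z)={2,3,4,5,6}
pass 1: no change
Fixpoint after 1 passes: D(Z) = {2,3,4,5,6}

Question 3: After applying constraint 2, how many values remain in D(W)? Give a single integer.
Answer: 4

Derivation:
Constraint 1 (W != U) on D(W)={1,2,3,6} D(U)={2,3,4,5}: no change
Constraint 2 (V != Z) on D(V)={1,4,6} D(Z)={2,3,4,5,6}: no change
So after constraint 2: D(W)={1,2,3,6}, size = 4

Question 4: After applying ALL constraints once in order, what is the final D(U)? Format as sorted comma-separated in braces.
Constraint 1 (W != U) on D(W)={1,2,3,6} D(U)={2,3,4,5}: no change
Constraint 2 (V != Z) on D(V)={1,4,6} D(Z)={2,3,4,5,6}: no change
Constraint 3 (W != U) on D(W)={1,2,3,6} D(U)={2,3,4,5}: no change
So after all 3 constraints: D(U) = {2,3,4,5}

Answer: {2,3,4,5}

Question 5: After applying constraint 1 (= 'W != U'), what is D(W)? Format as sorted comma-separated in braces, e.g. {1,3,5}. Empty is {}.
Answer: {1,2,3,6}

Derivation:
Constraint 1 (W != U) on D(W)={1,2,3,6} D(U)={2,3,4,5}: no change
So after constraint 1: D(W) = {1,2,3,6}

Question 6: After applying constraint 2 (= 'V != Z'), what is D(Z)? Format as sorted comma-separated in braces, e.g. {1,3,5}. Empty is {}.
Constraint 1 (W != U) on D(W)={1,2,3,6} D(U)={2,3,4,5}: no change
Constraint 2 (V != Z) on D(V)={1,4,6} D(Z)={2,3,4,5,6}: no change
So after constraint 2: D(Z) = {2,3,4,5,6}

Answer: {2,3,4,5,6}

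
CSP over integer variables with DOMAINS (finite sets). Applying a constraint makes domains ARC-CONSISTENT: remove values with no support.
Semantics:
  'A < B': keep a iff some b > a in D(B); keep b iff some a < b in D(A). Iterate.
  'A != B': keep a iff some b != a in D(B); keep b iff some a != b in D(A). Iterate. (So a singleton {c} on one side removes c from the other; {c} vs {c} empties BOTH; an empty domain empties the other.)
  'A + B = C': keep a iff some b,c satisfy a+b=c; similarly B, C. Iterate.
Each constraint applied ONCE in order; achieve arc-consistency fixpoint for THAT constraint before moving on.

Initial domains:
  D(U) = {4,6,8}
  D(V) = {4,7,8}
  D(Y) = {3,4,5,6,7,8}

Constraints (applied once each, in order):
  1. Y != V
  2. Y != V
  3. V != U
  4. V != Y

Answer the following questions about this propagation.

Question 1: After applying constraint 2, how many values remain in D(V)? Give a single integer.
Constraint 1 (Y != V) on D(Y)={3,4,5,6,7,8} D(V)={4,7,8}: no change
Constraint 2 (Y != V) on D(Y)={3,4,5,6,7,8} D(V)={4,7,8}: no change
So after constraint 2: D(V)={4,7,8}, size = 3

Answer: 3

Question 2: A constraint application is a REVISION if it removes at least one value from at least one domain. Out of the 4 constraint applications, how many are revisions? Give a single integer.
Answer: 0

Derivation:
Constraint 1 (Y != V) on D(Y)={3,4,5,6,7,8} D(V)={4,7,8}: no change => not a revision
Constraint 2 (Y != V) on D(Y)={3,4,5,6,7,8} D(V)={4,7,8}: no change => not a revision
Constraint 3 (V != U) on D(V)={4,7,8} D(U)={4,6,8}: no change => not a revision
Constraint 4 (V != Y) on D(V)={4,7,8} D(Y)={3,4,5,6,7,8}: no change => not a revision
Total revisions = 0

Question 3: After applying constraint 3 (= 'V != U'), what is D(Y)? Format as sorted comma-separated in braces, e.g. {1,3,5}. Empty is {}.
Answer: {3,4,5,6,7,8}

Derivation:
Constraint 1 (Y != V) on D(Y)={3,4,5,6,7,8} D(V)={4,7,8}: no change
Constraint 2 (Y != V) on D(Y)={3,4,5,6,7,8} D(V)={4,7,8}: no change
Constraint 3 (V != U) on D(V)={4,7,8} D(U)={4,6,8}: no change
So after constraint 3: D(Y) = {3,4,5,6,7,8}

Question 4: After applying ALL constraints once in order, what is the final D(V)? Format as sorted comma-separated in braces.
Answer: {4,7,8}

Derivation:
Constraint 1 (Y != V) on D(Y)={3,4,5,6,7,8} D(V)={4,7,8}: no change
Constraint 2 (Y != V) on D(Y)={3,4,5,6,7,8} D(V)={4,7,8}: no change
Constraint 3 (V != U) on D(V)={4,7,8} D(U)={4,6,8}: no change
Constraint 4 (V != Y) on D(V)={4,7,8} D(Y)={3,4,5,6,7,8}: no change
So after all 4 constraints: D(V) = {4,7,8}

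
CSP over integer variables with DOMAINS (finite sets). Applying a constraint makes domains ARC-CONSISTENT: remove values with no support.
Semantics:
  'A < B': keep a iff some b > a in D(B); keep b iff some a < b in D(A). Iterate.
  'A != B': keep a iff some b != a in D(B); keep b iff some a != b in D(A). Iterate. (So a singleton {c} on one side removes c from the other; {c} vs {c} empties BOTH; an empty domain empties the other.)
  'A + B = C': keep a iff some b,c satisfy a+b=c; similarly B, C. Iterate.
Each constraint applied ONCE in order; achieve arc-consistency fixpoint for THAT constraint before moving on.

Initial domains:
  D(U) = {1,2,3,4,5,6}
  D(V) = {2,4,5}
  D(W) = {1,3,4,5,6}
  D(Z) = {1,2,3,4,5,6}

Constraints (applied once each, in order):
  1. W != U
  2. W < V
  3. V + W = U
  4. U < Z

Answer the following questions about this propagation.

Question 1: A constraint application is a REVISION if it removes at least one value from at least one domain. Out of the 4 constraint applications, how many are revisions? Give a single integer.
Answer: 3

Derivation:
Constraint 1 (W != U) on D(W)={1,3,4,5,6} D(U)={1,2,3,4,5,6}: no change => not a revision
Constraint 2 (W < V) on D(W)={1,3,4,5,6} D(V)={2,4,5}: W {1,3,4,5,6}->{1,3,4} => REVISION
Constraint 3 (V + W = U) on D(V)={2,4,5} D(W)={1,3,4} D(U)={1,2,3,4,5,6}: U {1,2,3,4,5,6}->{3,5,6} => REVISION
Constraint 4 (U < Z) on D(U)={3,5,6} D(Z)={1,2,3,4,5,6}: U {3,5,6}->{3,5}; Z {1,2,3,4,5,6}->{4,5,6} => REVISION
Total revisions = 3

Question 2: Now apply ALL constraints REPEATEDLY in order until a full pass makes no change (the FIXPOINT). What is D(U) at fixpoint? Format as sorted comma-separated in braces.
Answer: {3,5}

Derivation:
pass 0 (initial): D(U)={1,2,3,4,5,6}
pass 1: U {1,2,3,4,5,6}->{3,5}; W {1,3,4,5,6}->{1,3,4}; Z {1,2,3,4,5,6}->{4,5,6}
pass 2: V {2,4,5}->{2,4}; W {1,3,4}->{1,3}
pass 3: no change
Fixpoint after 3 passes: D(U) = {3,5}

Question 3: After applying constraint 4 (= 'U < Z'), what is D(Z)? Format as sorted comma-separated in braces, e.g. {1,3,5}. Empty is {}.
Constraint 1 (W != U) on D(W)={1,3,4,5,6} D(U)={1,2,3,4,5,6}: no change
Constraint 2 (W < V) on D(W)={1,3,4,5,6} D(V)={2,4,5}: W {1,3,4,5,6}->{1,3,4}
Constraint 3 (V + W = U) on D(V)={2,4,5} D(W)={1,3,4} D(U)={1,2,3,4,5,6}: U {1,2,3,4,5,6}->{3,5,6}
Constraint 4 (U < Z) on D(U)={3,5,6} D(Z)={1,2,3,4,5,6}: U {3,5,6}->{3,5}; Z {1,2,3,4,5,6}->{4,5,6}
So after constraint 4: D(Z) = {4,5,6}

Answer: {4,5,6}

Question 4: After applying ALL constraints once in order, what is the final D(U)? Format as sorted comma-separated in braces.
Constraint 1 (W != U) on D(W)={1,3,4,5,6} D(U)={1,2,3,4,5,6}: no change
Constraint 2 (W < V) on D(W)={1,3,4,5,6} D(V)={2,4,5}: W {1,3,4,5,6}->{1,3,4}
Constraint 3 (V + W = U) on D(V)={2,4,5} D(W)={1,3,4} D(U)={1,2,3,4,5,6}: U {1,2,3,4,5,6}->{3,5,6}
Constraint 4 (U < Z) on D(U)={3,5,6} D(Z)={1,2,3,4,5,6}: U {3,5,6}->{3,5}; Z {1,2,3,4,5,6}->{4,5,6}
So after all 4 constraints: D(U) = {3,5}

Answer: {3,5}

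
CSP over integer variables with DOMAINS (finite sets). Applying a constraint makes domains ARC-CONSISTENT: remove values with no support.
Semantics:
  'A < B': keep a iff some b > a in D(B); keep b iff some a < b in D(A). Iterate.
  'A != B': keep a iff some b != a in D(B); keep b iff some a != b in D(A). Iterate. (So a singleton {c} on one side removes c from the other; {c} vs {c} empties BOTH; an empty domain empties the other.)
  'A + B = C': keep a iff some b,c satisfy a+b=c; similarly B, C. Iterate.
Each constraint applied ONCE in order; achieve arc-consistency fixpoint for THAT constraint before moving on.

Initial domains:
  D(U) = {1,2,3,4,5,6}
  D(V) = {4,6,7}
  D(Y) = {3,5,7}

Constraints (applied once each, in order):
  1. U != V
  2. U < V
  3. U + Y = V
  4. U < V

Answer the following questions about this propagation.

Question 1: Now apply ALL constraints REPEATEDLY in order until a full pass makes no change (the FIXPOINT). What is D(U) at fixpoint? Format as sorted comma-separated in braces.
Answer: {1,2,3,4}

Derivation:
pass 0 (initial): D(U)={1,2,3,4,5,6}
pass 1: U {1,2,3,4,5,6}->{1,2,3,4}; Y {3,5,7}->{3,5}
pass 2: no change
Fixpoint after 2 passes: D(U) = {1,2,3,4}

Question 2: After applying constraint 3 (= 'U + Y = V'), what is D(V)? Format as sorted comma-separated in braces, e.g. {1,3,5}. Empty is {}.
Constraint 1 (U != V) on D(U)={1,2,3,4,5,6} D(V)={4,6,7}: no change
Constraint 2 (U < V) on D(U)={1,2,3,4,5,6} D(V)={4,6,7}: no change
Constraint 3 (U + Y = V) on D(U)={1,2,3,4,5,6} D(Y)={3,5,7} D(V)={4,6,7}: U {1,2,3,4,5,6}->{1,2,3,4}; Y {3,5,7}->{3,5}
So after constraint 3: D(V) = {4,6,7}

Answer: {4,6,7}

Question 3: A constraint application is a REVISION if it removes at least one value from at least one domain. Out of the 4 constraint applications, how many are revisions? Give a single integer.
Answer: 1

Derivation:
Constraint 1 (U != V) on D(U)={1,2,3,4,5,6} D(V)={4,6,7}: no change => not a revision
Constraint 2 (U < V) on D(U)={1,2,3,4,5,6} D(V)={4,6,7}: no change => not a revision
Constraint 3 (U + Y = V) on D(U)={1,2,3,4,5,6} D(Y)={3,5,7} D(V)={4,6,7}: U {1,2,3,4,5,6}->{1,2,3,4}; Y {3,5,7}->{3,5} => REVISION
Constraint 4 (U < V) on D(U)={1,2,3,4} D(V)={4,6,7}: no change => not a revision
Total revisions = 1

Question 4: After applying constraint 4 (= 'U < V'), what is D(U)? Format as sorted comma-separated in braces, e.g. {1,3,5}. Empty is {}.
Answer: {1,2,3,4}

Derivation:
Constraint 1 (U != V) on D(U)={1,2,3,4,5,6} D(V)={4,6,7}: no change
Constraint 2 (U < V) on D(U)={1,2,3,4,5,6} D(V)={4,6,7}: no change
Constraint 3 (U + Y = V) on D(U)={1,2,3,4,5,6} D(Y)={3,5,7} D(V)={4,6,7}: U {1,2,3,4,5,6}->{1,2,3,4}; Y {3,5,7}->{3,5}
Constraint 4 (U < V) on D(U)={1,2,3,4} D(V)={4,6,7}: no change
So after constraint 4: D(U) = {1,2,3,4}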